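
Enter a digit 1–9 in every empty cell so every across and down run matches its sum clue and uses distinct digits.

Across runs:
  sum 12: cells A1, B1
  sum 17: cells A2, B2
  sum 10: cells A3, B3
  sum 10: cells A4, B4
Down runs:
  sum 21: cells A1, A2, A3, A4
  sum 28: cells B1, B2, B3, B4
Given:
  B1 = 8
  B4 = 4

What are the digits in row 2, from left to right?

8 9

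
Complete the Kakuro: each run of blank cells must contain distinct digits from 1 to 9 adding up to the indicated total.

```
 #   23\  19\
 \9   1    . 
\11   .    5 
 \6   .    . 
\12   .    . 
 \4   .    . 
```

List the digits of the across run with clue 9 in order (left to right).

1, 8

4 in 2 cells must be {1,3}.
R1C2 = 9 − 1 = 8 completes the 9 across.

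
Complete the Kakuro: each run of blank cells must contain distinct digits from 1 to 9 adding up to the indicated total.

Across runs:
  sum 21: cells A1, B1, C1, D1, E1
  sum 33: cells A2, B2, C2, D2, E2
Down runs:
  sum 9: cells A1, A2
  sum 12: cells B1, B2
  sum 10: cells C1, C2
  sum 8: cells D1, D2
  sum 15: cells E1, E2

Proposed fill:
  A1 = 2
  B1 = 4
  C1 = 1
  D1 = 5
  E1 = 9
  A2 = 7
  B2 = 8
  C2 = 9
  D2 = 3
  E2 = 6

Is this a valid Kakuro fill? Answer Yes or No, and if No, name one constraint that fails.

Yes

Across: 2+4+1+5+9=21; 7+8+9+3+6=33. Down: 2+7=9; 4+8=12; 1+9=10; 5+3=8; 9+6=15. No digit repeats within any run.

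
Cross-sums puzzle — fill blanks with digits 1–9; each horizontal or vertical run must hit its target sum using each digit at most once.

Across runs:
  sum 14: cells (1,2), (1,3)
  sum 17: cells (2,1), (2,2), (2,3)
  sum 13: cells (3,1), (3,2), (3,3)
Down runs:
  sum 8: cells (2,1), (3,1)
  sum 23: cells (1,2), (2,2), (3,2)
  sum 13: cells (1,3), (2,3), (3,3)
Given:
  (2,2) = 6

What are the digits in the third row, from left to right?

23 in 3 cells must be {6,8,9}.
Nothing is forced directly, so branch on (2,1), whose candidates are 2 or 3 or 7. If (2,1) = 2: that forces (2,3) = 9, (3,1) = 6, after which (3,2) would have to be in {2,3,4,5} for the 13 across but in {8,9} for the 23 down — contradiction. If (2,1) = 3: that forces (2,3) = 8, (3,1) = 5, after which (3,2) would have to be in {1,2,6,7} for the 13 across but in {8,9} for the 23 down — contradiction. So (2,1) = 7.
(2,3) = 17 − 13 = 4 completes the 17 across.
(3,1) = 8 − 7 = 1 completes the 8 down.
No cell is forced outright now. (1,2) can only be 8 or 9 (the digits allowed by both its 14 across and its 23 down). If (1,2) = 9: then (1,3) would have to be in {5} for the 14 across but in {1,2,3,6,7,8} for the 13 down — contradiction. So (1,2) = 8.
(1,3) = 14 − 8 = 6 completes the 14 across.
(3,2) = 23 − 14 = 9 completes the 23 down.
(3,3) = 13 − 10 = 3 completes the 13 across.

1, 9, 3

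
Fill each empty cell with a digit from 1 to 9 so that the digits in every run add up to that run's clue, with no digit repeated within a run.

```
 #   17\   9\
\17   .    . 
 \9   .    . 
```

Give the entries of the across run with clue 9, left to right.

17 in 2 cells must be {8,9}.
The 17 across and the 9 down share only 8, so R1C2 = 8.
The 9 across and the 17 down share only 8, so R2C1 = 8.
R2C2 = 9 − 8 = 1 completes the 9 across.
R1C1 = 17 − 8 = 9 completes the 17 across.

8, 1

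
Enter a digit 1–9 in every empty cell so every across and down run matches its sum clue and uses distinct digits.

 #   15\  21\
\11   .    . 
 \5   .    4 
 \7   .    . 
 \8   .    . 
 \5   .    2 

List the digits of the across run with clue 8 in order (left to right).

5 3

15 in 5 cells must be {1,2,3,4,5}.
R2C1 = 5 − 4 = 1 completes the 5 across.
R5C1 = 5 − 2 = 3 completes the 5 across.
Nothing is forced directly, so branch on R4C1, whose candidates are 2 or 5. If R4C1 = 2: that forces R4C2 = 6, R1C2 = 8, R3C2 = 1, after which R1C1 would have to be in {3} for the 11 across but in {4,5} for the 15 down — contradiction. So R4C1 = 5.
R4C2 = 8 − 5 = 3 completes the 8 across.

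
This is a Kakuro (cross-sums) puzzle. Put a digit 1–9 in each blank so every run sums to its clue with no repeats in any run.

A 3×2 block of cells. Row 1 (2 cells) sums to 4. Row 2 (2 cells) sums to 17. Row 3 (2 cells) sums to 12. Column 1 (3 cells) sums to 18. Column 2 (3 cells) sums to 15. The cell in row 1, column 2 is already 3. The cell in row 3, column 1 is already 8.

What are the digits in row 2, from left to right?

4 in 2 cells must be {1,3}; 17 in 2 cells must be {8,9}.
(1,1) = 4 − 3 = 1 completes the 4 across.
(2,1) = 18 − 9 = 9 completes the 18 down.
(2,2) = 17 − 9 = 8 completes the 17 across.
(3,2) = 12 − 8 = 4 completes the 12 across.

9 8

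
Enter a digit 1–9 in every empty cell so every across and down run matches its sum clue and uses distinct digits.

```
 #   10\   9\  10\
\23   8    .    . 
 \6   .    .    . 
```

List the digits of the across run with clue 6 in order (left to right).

23 in 3 cells must be {6,8,9}; 6 in 3 cells must be {1,2,3}.
R1C2 = 6: the only remaining digit allowed by both the 23 across and the 9 down.
R1C3 = 23 − 14 = 9 completes the 23 across.
R2C1 = 10 − 8 = 2 completes the 10 down.
R2C2 = 9 − 6 = 3 completes the 9 down.
R2C3 = 6 − 5 = 1 completes the 6 across.

2, 3, 1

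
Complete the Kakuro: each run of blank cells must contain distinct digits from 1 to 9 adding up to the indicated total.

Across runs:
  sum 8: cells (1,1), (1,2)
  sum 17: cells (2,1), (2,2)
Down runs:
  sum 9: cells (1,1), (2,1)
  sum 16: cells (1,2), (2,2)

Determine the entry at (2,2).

9

17 in 2 cells must be {8,9}; 16 in 2 cells must be {7,9}.
The 8 across and the 16 down share only 7, so (1,2) = 7.
The 17 across and the 9 down share only 8, so (2,1) = 8.
(2,2) = 17 − 8 = 9 completes the 17 across.
(1,1) = 8 − 7 = 1 completes the 8 across.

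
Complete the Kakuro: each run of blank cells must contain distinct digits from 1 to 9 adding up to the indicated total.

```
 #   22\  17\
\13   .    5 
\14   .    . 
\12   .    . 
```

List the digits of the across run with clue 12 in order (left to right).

9 3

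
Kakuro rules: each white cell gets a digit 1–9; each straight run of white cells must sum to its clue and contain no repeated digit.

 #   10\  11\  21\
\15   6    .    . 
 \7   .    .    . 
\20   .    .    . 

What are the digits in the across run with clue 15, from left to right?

7 in 3 cells must be {1,2,4}.
Given what's placed, R2C1 must be 1 to fit the 7 across and 10 down.
R2C3 = 4: the only remaining digit allowed by both the 7 across and the 21 down.
R3C1 = 10 − 7 = 3 completes the 10 down.
Given what's placed, R3C2 must be 8 to fit the 20 across and 11 down.
R3C3 = 20 − 11 = 9 completes the 20 across.
R1C3 = 21 − 13 = 8 completes the 21 down.
R2C2 = 7 − 5 = 2 completes the 7 across.
R1C2 = 15 − 14 = 1 completes the 15 across.

6 1 8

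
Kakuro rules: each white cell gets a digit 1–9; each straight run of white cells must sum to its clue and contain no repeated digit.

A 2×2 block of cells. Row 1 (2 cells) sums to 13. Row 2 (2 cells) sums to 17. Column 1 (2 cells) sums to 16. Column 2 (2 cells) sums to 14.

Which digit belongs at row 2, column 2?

8

17 in 2 cells must be {8,9}; 16 in 2 cells must be {7,9}.
The 17 across and the 16 down share only 9, so (2,1) = 9.
(2,2) = 17 − 9 = 8 completes the 17 across.
(1,1) = 16 − 9 = 7 completes the 16 down.
(1,2) = 13 − 7 = 6 completes the 13 across.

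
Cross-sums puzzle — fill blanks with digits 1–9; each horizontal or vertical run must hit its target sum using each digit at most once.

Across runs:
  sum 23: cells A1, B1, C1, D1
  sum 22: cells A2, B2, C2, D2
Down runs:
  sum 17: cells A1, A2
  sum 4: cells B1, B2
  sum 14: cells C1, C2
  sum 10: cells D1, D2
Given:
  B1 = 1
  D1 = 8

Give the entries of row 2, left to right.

17 in 2 cells must be {8,9}; 4 in 2 cells must be {1,3}.
Given what's placed, A1 must be 9 to fit the 23 across and 17 down.
C1 = 23 − 18 = 5 completes the 23 across.
A2 = 17 − 9 = 8 completes the 17 down.
B2 = 4 − 1 = 3 completes the 4 down.
C2 = 14 − 5 = 9 completes the 14 down.
D2 = 22 − 20 = 2 completes the 22 across.

8 3 9 2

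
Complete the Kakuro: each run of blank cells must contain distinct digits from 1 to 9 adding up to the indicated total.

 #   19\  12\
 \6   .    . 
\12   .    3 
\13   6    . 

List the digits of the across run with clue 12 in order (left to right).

R2C1 = 12 − 3 = 9 completes the 12 across.
R3C2 = 13 − 6 = 7 completes the 13 across.
R1C1 = 19 − 15 = 4 completes the 19 down.
R1C2 = 6 − 4 = 2 completes the 6 across.

9 3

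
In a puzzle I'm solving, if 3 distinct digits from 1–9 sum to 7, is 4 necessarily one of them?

Yes

The only way to make 7 from 3 distinct digits is {1,2,4}, which contains 4.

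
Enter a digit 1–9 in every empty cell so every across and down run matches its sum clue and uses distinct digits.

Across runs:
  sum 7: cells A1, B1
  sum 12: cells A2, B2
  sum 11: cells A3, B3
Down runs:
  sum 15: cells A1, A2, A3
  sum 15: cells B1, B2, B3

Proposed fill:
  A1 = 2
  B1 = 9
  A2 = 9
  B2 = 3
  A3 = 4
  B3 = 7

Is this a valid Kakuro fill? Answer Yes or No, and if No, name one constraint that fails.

No — the across run A1–B1 sums to 11, not 7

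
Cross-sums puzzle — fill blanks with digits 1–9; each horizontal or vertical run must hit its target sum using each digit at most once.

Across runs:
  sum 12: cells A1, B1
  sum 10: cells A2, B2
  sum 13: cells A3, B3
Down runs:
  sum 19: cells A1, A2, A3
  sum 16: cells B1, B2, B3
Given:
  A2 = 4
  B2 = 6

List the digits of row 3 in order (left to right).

6, 7

No cell is forced outright now. A1 can only be 7 or 8 or 9 (the digits allowed by both its 12 across and its 19 down). If A1 = 7: then B1 would have to be in {5} for the 12 across but in {1,2,3,7,8,9} for the 16 down — contradiction. If A1 = 8: then B1 would have to be in {4} for the 12 across but in {1,2,3,7,8,9} for the 16 down — contradiction. So A1 = 9.
B1 = 12 − 9 = 3 completes the 12 across.
A3 = 19 − 13 = 6 completes the 19 down.
B3 = 13 − 6 = 7 completes the 13 across.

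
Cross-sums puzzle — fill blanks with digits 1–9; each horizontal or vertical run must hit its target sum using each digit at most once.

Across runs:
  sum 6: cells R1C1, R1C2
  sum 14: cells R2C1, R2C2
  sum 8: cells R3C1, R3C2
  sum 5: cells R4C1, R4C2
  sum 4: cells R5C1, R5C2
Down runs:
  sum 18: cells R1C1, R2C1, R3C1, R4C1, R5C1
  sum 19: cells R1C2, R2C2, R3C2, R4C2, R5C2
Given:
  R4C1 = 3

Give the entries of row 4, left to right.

4 in 2 cells must be {1,3}.
R4C2 = 5 − 3 = 2 completes the 5 across.

3 2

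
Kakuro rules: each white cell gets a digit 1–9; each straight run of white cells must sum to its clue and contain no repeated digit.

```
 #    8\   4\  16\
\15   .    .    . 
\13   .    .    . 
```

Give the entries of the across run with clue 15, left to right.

4 in 2 cells must be {1,3}; 16 in 2 cells must be {7,9}.
Nothing is forced directly, so branch on R1C2, whose candidates are 1 or 3. If R1C2 = 1: that forces R1C3 = 9, R2C2 = 3, after which R2C3 would have to be in {1,2,4,6,8,9} for the 13 across but in {7} for the 16 down — contradiction. So R1C2 = 3.
Given what's placed, R1C3 must be 7 to fit the 15 across and 16 down.
R2C2 = 4 − 3 = 1 completes the 4 down.
R2C3 = 16 − 7 = 9 completes the 16 down.
R1C1 = 15 − 10 = 5 completes the 15 across.
R2C1 = 13 − 10 = 3 completes the 13 across.

5, 3, 7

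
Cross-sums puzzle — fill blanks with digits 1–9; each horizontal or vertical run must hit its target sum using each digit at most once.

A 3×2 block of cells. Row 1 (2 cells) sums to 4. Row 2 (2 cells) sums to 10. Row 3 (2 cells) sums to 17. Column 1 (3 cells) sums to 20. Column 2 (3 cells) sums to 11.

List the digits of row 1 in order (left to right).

3 1

4 in 2 cells must be {1,3}; 17 in 2 cells must be {8,9}.
The 4 across and the 20 down share only 3, so (1,1) = 3.
(1,2) = 4 − 3 = 1 completes the 4 across.
Given what's placed, (3,2) must be 8 to fit the 17 across and 11 down.
(2,2) = 11 − 9 = 2 completes the 11 down.
(3,1) = 17 − 8 = 9 completes the 17 across.
(2,1) = 10 − 2 = 8 completes the 10 across.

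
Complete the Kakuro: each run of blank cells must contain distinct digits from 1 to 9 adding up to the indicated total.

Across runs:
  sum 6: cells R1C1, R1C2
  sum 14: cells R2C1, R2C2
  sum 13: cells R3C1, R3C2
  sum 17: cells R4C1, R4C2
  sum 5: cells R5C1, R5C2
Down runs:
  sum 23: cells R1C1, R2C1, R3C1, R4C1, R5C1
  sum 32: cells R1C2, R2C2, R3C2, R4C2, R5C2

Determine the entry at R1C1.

1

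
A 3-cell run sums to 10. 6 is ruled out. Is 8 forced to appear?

No

Counterexample: {1,2,7} sums to 10 under that restriction without using 8.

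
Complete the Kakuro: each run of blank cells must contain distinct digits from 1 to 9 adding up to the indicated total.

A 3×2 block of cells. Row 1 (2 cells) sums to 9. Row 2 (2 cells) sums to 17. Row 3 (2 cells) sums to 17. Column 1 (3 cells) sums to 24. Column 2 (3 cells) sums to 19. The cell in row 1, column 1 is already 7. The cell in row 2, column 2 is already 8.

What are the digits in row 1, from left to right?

17 in 2 cells must be {8,9}; 24 in 3 cells must be {7,8,9}.
(1,2) = 9 − 7 = 2 completes the 9 across.
(2,1) = 17 − 8 = 9 completes the 17 across.
(3,1) = 24 − 16 = 8 completes the 24 down.
(3,2) = 17 − 8 = 9 completes the 17 across.

7, 2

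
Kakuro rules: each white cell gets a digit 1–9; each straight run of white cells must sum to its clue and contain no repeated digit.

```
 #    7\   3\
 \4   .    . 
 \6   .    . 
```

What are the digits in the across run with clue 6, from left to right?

4 2

4 in 2 cells must be {1,3}; 3 in 2 cells must be {1,2}.
The 4 across and the 3 down share only 1, so R1C2 = 1.
R2C2 = 3 − 1 = 2 completes the 3 down.
R1C1 = 4 − 1 = 3 completes the 4 across.
R2C1 = 6 − 2 = 4 completes the 6 across.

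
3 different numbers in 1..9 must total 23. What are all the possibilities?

3 distinct digits from 1–9 sum between 6 and 24.
Only one set works: {6,8,9}.

{6,8,9}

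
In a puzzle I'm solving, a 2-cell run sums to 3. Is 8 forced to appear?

No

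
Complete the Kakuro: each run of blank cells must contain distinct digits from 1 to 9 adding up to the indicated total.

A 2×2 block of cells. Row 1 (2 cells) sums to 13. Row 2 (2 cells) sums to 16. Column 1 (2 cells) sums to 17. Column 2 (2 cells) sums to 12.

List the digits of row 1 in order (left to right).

8, 5

16 in 2 cells must be {7,9}; 17 in 2 cells must be {8,9}.
The 16 across and the 17 down share only 9, so (2,1) = 9.
(2,2) = 16 − 9 = 7 completes the 16 across.
(1,1) = 17 − 9 = 8 completes the 17 down.
(1,2) = 13 − 8 = 5 completes the 13 across.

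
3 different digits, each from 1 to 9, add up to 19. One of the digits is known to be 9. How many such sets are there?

3

3 distinct digits from 1–9 sum between 6 and 24.
Keeping only sets containing 9.
Enumerating: {2,8,9}, {3,7,9}, {4,6,9}.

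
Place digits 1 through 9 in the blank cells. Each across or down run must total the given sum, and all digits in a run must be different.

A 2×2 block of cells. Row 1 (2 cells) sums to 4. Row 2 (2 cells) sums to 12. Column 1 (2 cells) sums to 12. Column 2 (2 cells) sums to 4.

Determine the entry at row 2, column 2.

3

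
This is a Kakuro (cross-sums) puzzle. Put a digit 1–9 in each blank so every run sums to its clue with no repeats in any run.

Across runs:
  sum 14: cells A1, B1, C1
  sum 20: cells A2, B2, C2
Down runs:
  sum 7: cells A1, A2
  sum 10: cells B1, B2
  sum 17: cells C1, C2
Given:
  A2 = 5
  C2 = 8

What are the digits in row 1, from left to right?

2, 3, 9

17 in 2 cells must be {8,9}.
A1 = 7 − 5 = 2 completes the 7 down.
C1 = 17 − 8 = 9 completes the 17 down.
B2 = 20 − 13 = 7 completes the 20 across.
B1 = 14 − 11 = 3 completes the 14 across.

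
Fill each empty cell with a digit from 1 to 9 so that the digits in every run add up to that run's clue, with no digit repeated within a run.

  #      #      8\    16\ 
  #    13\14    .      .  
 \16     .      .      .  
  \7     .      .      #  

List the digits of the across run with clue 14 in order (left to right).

5, 9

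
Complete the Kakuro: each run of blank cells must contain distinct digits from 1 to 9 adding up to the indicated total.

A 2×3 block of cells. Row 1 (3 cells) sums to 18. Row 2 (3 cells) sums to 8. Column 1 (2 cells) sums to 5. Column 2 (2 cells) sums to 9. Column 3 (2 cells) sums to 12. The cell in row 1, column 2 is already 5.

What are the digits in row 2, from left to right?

Given what's placed, (1,1) must be 4 to fit the 18 across and 5 down.
(1,3) = 18 − 9 = 9 completes the 18 across.
(2,1) = 5 − 4 = 1 completes the 5 down.
(2,2) = 9 − 5 = 4 completes the 9 down.
(2,3) = 8 − 5 = 3 completes the 8 across.

1, 4, 3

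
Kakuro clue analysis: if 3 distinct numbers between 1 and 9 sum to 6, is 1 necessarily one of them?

The only way to make 6 from 3 distinct digits is {1,2,3}, which contains 1.

Yes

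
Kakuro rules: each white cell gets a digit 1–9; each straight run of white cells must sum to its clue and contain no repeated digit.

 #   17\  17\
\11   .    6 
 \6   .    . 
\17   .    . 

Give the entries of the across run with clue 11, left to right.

17 in 2 cells must be {8,9}.
R1C1 = 11 − 6 = 5 completes the 11 across.
Given what's placed, R2C1 must be 4 to fit the 6 across and 17 down.
R2C2 = 6 − 4 = 2 completes the 6 across.
R3C1 = 17 − 9 = 8 completes the 17 down.
R3C2 = 17 − 8 = 9 completes the 17 across.

5 6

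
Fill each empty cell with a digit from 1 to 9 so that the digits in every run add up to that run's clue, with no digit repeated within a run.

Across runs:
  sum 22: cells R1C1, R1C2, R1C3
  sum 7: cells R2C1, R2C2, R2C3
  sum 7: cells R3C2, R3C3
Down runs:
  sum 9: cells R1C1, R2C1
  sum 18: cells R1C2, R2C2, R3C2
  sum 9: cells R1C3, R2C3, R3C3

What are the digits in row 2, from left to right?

2 4 1

7 in 3 cells must be {1,2,4}.
Nothing is forced directly, so branch on R1C3, whose candidates are 5 or 6. If R1C3 = 5: that forces R1C1 = 8, R1C2 = 9, R2C1 = 1, after which R2C3 would have to be in {2,4} for the 7 across but in {1,3} for the 9 down — contradiction. So R1C3 = 6.
Given what's placed, R1C1 must be 7 to fit the 22 across and 9 down.
R1C2 = 22 − 13 = 9 completes the 22 across.
R2C1 = 9 − 7 = 2 completes the 9 down.
R2C3 = 1: the only remaining digit allowed by both the 7 across and the 9 down.
R3C3 = 9 − 7 = 2 completes the 9 down.
R2C2 = 7 − 3 = 4 completes the 7 across.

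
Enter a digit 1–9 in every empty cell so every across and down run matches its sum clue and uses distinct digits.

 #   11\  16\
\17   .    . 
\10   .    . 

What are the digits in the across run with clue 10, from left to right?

17 in 2 cells must be {8,9}; 16 in 2 cells must be {7,9}.
The 17 across and the 16 down share only 9, so R1C2 = 9.
R2C2 = 16 − 9 = 7 completes the 16 down.
R1C1 = 17 − 9 = 8 completes the 17 across.
R2C1 = 10 − 7 = 3 completes the 10 across.

3, 7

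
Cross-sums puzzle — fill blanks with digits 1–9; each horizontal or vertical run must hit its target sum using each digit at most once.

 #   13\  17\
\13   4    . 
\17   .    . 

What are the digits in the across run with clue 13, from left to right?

4, 9

17 in 2 cells must be {8,9}.
R1C2 = 13 − 4 = 9 completes the 13 across.
R2C1 = 13 − 4 = 9 completes the 13 down.
R2C2 = 17 − 9 = 8 completes the 17 across.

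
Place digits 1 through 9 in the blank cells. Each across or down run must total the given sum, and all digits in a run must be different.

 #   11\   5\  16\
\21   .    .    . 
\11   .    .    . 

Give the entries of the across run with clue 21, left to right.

8 4 9

16 in 2 cells must be {7,9}.
The 21 across and the 5 down share only 4, so R1C2 = 4.
Given what's placed, R1C3 must be 9 to fit the 21 across and 16 down.
R2C2 = 5 − 4 = 1 completes the 5 down.
R2C3 = 16 − 9 = 7 completes the 16 down.
R1C1 = 21 − 13 = 8 completes the 21 across.
R2C1 = 11 − 8 = 3 completes the 11 across.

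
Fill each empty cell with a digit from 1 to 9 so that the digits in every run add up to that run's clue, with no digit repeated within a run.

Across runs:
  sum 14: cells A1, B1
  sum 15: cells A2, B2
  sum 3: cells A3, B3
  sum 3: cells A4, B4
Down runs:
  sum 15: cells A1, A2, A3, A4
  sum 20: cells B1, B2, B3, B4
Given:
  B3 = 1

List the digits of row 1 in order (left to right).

3 in 2 cells must be {1,2}.
A3 = 3 − 1 = 2 completes the 3 across.
A4 = 1: the only remaining digit allowed by both the 3 across and the 15 down.
B4 = 3 − 1 = 2 completes the 3 across.
No cell is forced outright now. B1 can only be 8 or 9 (the digits allowed by both its 14 across and its 20 down). If B1 = 8: then A1 would have to be in {6} for the 14 across but in {3,4,5,7,8,9} for the 15 down — contradiction. So B1 = 9.
A1 = 14 − 9 = 5 completes the 14 across.
A2 = 15 − 8 = 7 completes the 15 down.
B2 = 15 − 7 = 8 completes the 15 across.

5, 9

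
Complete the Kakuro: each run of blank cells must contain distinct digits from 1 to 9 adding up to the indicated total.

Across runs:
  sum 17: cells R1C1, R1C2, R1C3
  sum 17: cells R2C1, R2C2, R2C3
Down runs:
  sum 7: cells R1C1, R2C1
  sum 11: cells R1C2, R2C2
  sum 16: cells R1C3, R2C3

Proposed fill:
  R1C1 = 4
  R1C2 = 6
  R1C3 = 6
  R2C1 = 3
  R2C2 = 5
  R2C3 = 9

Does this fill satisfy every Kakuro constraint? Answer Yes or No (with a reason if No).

No — the across run R1C1–R1C3 sums to 16, not 17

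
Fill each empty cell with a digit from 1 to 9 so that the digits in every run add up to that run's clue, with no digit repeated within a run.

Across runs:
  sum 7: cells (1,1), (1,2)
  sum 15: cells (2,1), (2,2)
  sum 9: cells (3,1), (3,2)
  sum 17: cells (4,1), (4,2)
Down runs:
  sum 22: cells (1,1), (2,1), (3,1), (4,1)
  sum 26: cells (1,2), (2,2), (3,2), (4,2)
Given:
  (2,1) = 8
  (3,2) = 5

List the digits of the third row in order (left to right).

4 5

17 in 2 cells must be {8,9}.
(2,2) = 15 − 8 = 7 completes the 15 across.
(3,1) = 9 − 5 = 4 completes the 9 across.
(4,1) = 9: the only remaining digit allowed by both the 17 across and the 22 down.
(4,2) = 17 − 9 = 8 completes the 17 across.
(1,1) = 22 − 21 = 1 completes the 22 down.
(1,2) = 7 − 1 = 6 completes the 7 across.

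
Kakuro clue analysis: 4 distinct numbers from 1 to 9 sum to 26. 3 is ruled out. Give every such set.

4 distinct digits from 1–9 sum between 10 and 30.
Dropping sets that contain 3.

{2,7,8,9}; {4,5,8,9}; {4,6,7,9}; {5,6,7,8}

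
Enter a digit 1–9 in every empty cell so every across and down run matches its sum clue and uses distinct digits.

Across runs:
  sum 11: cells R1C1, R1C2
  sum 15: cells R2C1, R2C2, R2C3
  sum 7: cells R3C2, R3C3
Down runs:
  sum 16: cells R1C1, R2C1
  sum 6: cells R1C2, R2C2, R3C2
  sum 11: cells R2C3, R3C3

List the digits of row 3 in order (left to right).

16 in 2 cells must be {7,9}; 6 in 3 cells must be {1,2,3}.
Nothing is forced directly, so branch on R1C1, whose candidates are 7 or 9. If R1C1 = 7: then R1C2 would have to be in {4} for the 11 across but in {1,2,3} for the 6 down — contradiction. So R1C1 = 9.
R1C2 = 11 − 9 = 2 completes the 11 across.
R2C1 = 16 − 9 = 7 completes the 16 down.
R2C2 = 3: the only remaining digit allowed by both the 15 across and the 6 down.
R2C3 = 15 − 10 = 5 completes the 15 across.
R3C2 = 6 − 5 = 1 completes the 6 down.
R3C3 = 7 − 1 = 6 completes the 7 across.

1, 6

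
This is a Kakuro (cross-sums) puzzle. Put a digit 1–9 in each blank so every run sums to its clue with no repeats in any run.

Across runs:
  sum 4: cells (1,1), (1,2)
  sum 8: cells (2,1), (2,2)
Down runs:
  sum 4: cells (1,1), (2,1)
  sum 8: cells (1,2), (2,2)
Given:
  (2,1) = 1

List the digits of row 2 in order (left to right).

1, 7

4 in 2 cells must be {1,3}.
(1,1) = 4 − 1 = 3 completes the 4 down.
(1,2) = 4 − 3 = 1 completes the 4 across.
(2,2) = 8 − 1 = 7 completes the 8 across.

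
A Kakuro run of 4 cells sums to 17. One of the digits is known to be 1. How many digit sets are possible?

6

4 distinct digits from 1–9 sum between 10 and 30.
Keeping only sets containing 1.
Enumerating: {1,2,5,9}, {1,2,6,8}, {1,3,4,9}, {1,3,5,8}, {1,3,6,7}, {1,4,5,7}.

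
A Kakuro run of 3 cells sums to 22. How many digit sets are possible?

3 distinct digits from 1–9 sum between 6 and 24.
Enumerating: {5,8,9}, {6,7,9}.

2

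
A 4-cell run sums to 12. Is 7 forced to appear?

Counterexample: {1,2,3,6} sums to 12 without using 7.

No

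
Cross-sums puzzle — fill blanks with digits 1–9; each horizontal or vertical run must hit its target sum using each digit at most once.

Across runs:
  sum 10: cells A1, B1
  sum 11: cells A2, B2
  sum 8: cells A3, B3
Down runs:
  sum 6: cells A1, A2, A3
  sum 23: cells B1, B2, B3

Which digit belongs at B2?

6 in 3 cells must be {1,2,3}; 23 in 3 cells must be {6,8,9}.
The 8 across and the 23 down share only 6, so B3 = 6.
A3 = 8 − 6 = 2 completes the 8 across.
Given what's placed, A2 must be 3 to fit the 11 across and 6 down.
B2 = 11 − 3 = 8 completes the 11 across.
A1 = 6 − 5 = 1 completes the 6 down.
B1 = 10 − 1 = 9 completes the 10 across.

8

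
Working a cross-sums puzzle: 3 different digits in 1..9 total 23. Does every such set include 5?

The only way to make 23 from 3 distinct digits is {6,8,9}, which does not contain 5.

No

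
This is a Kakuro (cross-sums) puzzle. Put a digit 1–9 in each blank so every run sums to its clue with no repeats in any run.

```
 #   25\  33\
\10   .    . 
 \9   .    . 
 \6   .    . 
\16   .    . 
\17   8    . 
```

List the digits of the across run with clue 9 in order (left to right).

16 in 2 cells must be {7,9}; 17 in 2 cells must be {8,9}.
R5C2 = 17 − 8 = 9 completes the 17 across.
Given what's placed, R4C2 must be 7 to fit the 16 across and 33 down.
R4C1 = 16 − 7 = 9 completes the 16 across.
Nothing is forced directly, so branch on R3C2, whose candidates are 4 or 5. If R3C2 = 4: that forces R1C2 = 8, R2C2 = 5, R3C1 = 2, after which R1C1 would have to be in {2} for the 10 across but in {1,5} for the 25 down — contradiction. So R3C2 = 5.
R3C1 = 6 − 5 = 1 completes the 6 across.
Nothing is forced directly, so branch on R1C2, whose candidates are 4 or 8. If R1C2 = 4: then R1C1 would have to be in {6} for the 10 across but in {2,3,4,5} for the 25 down — contradiction. So R1C2 = 8.
R1C1 = 10 − 8 = 2 completes the 10 across.
R2C1 = 25 − 20 = 5 completes the 25 down.
R2C2 = 9 − 5 = 4 completes the 9 across.

5 4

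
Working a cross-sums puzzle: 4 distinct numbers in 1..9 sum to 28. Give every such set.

4 distinct digits from 1–9 sum between 10 and 30.

{4,7,8,9}; {5,6,8,9}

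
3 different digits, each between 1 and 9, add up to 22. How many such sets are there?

2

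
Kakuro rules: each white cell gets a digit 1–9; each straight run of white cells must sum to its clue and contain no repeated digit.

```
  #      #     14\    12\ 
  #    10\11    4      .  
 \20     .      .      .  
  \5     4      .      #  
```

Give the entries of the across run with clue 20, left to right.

R1C3 = 11 − 4 = 7 completes the 11 across.
R2C1 = 10 − 4 = 6 completes the 10 down.
Given what's placed, R2C2 must be 9 to fit the 20 across and 14 down.
R2C3 = 20 − 15 = 5 completes the 20 across.
R3C2 = 5 − 4 = 1 completes the 5 across.

6 9 5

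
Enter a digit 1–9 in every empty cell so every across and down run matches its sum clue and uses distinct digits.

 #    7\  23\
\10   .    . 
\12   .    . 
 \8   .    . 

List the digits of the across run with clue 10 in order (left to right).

1, 9

7 in 3 cells must be {1,2,4}; 23 in 3 cells must be {6,8,9}.
The 12 across and the 7 down share only 4, so R2C1 = 4.
R2C2 = 12 − 4 = 8 completes the 12 across.
Given what's placed, R3C2 must be 6 to fit the 8 across and 23 down.
R1C2 = 23 − 14 = 9 completes the 23 down.
R3C1 = 8 − 6 = 2 completes the 8 across.
R1C1 = 10 − 9 = 1 completes the 10 across.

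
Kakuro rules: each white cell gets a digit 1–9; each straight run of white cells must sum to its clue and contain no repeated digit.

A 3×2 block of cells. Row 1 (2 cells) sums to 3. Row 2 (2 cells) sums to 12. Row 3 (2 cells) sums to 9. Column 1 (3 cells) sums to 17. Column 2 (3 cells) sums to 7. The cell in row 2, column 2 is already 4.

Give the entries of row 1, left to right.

2, 1

3 in 2 cells must be {1,2}; 7 in 3 cells must be {1,2,4}.
(2,1) = 12 − 4 = 8 completes the 12 across.
Given what's placed, (1,1) must be 2 to fit the 3 across and 17 down.
(1,2) = 3 − 2 = 1 completes the 3 across.
(3,1) = 17 − 10 = 7 completes the 17 down.
(3,2) = 9 − 7 = 2 completes the 9 across.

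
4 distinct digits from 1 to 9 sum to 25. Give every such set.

{1,7,8,9}; {2,6,8,9}; {3,5,8,9}; {3,6,7,9}; {4,5,7,9}; {4,6,7,8}

4 distinct digits from 1–9 sum between 10 and 30.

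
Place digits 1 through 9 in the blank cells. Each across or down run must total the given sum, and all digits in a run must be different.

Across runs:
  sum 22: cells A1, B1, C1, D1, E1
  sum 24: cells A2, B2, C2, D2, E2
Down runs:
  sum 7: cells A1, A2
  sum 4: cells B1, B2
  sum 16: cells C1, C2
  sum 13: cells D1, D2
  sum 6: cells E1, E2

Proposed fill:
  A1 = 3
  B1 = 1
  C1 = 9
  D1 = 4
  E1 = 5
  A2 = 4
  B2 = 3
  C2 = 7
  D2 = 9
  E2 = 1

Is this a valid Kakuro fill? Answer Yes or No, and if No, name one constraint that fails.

Yes

Across: 3+1+9+4+5=22; 4+3+7+9+1=24. Down: 3+4=7; 1+3=4; 9+7=16; 4+9=13; 5+1=6. No digit repeats within any run.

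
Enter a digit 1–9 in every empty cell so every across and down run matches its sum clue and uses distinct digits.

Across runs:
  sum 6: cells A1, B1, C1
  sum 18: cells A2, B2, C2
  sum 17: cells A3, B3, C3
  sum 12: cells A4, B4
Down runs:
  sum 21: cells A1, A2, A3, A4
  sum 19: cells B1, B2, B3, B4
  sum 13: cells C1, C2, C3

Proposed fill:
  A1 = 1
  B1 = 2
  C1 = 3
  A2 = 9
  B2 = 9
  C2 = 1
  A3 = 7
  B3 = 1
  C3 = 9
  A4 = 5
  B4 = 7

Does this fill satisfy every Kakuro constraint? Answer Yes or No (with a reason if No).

No — the down run A1–A4 sums to 22, not 21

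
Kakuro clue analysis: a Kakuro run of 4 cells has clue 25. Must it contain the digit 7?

Counterexample: {2,6,8,9} sums to 25 without using 7.

No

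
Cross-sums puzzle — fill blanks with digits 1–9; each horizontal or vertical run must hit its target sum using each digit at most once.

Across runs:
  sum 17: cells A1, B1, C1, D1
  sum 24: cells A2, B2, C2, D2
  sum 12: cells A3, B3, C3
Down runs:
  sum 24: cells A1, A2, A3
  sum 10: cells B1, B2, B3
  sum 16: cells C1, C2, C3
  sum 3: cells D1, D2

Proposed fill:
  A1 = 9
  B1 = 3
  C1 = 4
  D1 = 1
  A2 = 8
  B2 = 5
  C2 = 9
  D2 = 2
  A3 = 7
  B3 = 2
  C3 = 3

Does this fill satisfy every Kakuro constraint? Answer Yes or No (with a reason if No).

Across: 9+3+4+1=17; 8+5+9+2=24; 7+2+3=12. Down: 9+8+7=24; 3+5+2=10; 4+9+3=16; 1+2=3. No digit repeats within any run.

Yes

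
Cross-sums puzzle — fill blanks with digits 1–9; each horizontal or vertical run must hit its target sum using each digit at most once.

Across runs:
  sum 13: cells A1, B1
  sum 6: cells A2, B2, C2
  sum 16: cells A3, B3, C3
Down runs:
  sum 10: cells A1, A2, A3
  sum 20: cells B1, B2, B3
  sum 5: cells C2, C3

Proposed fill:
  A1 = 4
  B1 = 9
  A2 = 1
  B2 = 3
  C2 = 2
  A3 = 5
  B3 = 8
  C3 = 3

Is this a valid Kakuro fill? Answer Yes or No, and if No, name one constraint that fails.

Yes

Across: 4+9=13; 1+3+2=6; 5+8+3=16. Down: 4+1+5=10; 9+3+8=20; 2+3=5. No digit repeats within any run.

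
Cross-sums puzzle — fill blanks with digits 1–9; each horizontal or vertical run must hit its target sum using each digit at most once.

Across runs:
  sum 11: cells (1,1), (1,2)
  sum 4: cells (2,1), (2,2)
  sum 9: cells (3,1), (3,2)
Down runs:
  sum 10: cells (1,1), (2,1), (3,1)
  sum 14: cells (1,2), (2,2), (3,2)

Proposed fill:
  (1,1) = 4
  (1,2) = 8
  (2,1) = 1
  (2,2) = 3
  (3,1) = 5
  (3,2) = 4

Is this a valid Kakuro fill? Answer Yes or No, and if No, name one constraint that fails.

No — the down run (1,2)–(3,2) sums to 15, not 14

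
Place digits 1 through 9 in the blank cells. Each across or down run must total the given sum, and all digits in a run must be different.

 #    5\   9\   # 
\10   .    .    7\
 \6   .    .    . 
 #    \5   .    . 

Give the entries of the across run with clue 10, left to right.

4 6

6 in 3 cells must be {1,2,3}.
Nothing is forced directly, so branch on R2C3, whose candidates are 1 or 2 or 3. If R2C3 = 1: then R3C3 would have to be in {1,2,3,4} for the 5 across but in {6} for the 7 down — contradiction. If R2C3 = 2: then R3C3 would have to be in {1,2,3,4} for the 5 across but in {5} for the 7 down — contradiction. So R2C3 = 3.
R3C3 = 7 − 3 = 4 completes the 7 down.
R3C2 = 5 − 4 = 1 completes the 5 across.
R2C2 = 2: the only remaining digit allowed by both the 6 across and the 9 down.
R1C2 = 9 − 3 = 6 completes the 9 down.
R2C1 = 6 − 5 = 1 completes the 6 across.
R1C1 = 10 − 6 = 4 completes the 10 across.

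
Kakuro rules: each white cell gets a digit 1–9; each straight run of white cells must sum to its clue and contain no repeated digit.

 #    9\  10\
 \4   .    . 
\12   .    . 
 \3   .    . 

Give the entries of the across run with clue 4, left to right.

4 in 2 cells must be {1,3}; 3 in 2 cells must be {1,2}.
Nothing is forced directly, so branch on R3C2, whose candidates are 1 or 2. If R3C2 = 1: that forces R1C2 = 3, after which R2C2 would have to be in {3,4,5,7,8,9} for the 12 across but in {6} for the 10 down — contradiction. So R3C2 = 2.
R3C1 = 3 − 2 = 1 completes the 3 across.
Given what's placed, R1C1 must be 3 to fit the 4 across and 9 down.
R1C2 = 4 − 3 = 1 completes the 4 across.
R2C1 = 9 − 4 = 5 completes the 9 down.
R2C2 = 12 − 5 = 7 completes the 12 across.

3 1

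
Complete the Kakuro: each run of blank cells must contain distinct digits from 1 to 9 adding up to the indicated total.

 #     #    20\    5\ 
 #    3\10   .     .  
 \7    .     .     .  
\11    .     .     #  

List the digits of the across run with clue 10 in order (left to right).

7 3

7 in 3 cells must be {1,2,4}; 3 in 2 cells must be {1,2}.
The 7 across and the 20 down share only 4, so R2C2 = 4.
Intersecting the 11 across with the 3 down forces R3C1 = 2.
R3C2 = 11 − 2 = 9 completes the 11 across.
R1C2 = 20 − 13 = 7 completes the 20 down.
R1C3 = 10 − 7 = 3 completes the 10 across.
R2C1 = 3 − 2 = 1 completes the 3 down.
R2C3 = 7 − 5 = 2 completes the 7 across.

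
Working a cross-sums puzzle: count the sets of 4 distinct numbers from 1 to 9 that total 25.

4 distinct digits from 1–9 sum between 10 and 30.
Enumerating: {1,7,8,9}, {2,6,8,9}, {3,5,8,9}, {3,6,7,9}, {4,5,7,9}, {4,6,7,8}.

6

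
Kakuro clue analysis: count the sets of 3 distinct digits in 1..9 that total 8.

2

3 distinct digits from 1–9 sum between 6 and 24.
Enumerating: {1,2,5}, {1,3,4}.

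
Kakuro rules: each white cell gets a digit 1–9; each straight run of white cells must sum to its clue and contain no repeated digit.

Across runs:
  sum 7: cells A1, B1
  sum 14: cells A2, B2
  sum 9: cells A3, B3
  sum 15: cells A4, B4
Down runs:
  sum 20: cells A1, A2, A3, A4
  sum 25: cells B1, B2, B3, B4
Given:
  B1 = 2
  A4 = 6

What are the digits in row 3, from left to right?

A1 = 7 − 2 = 5 completes the 7 across.
A2 = 8: the only remaining digit allowed by both the 14 across and the 20 down.
B2 = 14 − 8 = 6 completes the 14 across.
A3 = 20 − 19 = 1 completes the 20 down.
B3 = 9 − 1 = 8 completes the 9 across.
B4 = 15 − 6 = 9 completes the 15 across.

1 8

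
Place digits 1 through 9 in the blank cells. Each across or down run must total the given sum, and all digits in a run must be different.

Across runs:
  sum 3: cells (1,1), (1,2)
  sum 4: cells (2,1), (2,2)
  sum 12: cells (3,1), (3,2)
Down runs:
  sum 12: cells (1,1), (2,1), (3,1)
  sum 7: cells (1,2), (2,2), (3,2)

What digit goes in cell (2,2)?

3 in 2 cells must be {1,2}; 4 in 2 cells must be {1,3}; 7 in 3 cells must be {1,2,4}.
The 4 across and the 7 down share only 1, so (2,2) = 1.
Given what's placed, (3,2) must be 4 to fit the 12 across and 7 down.
(1,2) = 7 − 5 = 2 completes the 7 down.
(2,1) = 4 − 1 = 3 completes the 4 across.
(3,1) = 12 − 4 = 8 completes the 12 across.
(1,1) = 3 − 2 = 1 completes the 3 across.

1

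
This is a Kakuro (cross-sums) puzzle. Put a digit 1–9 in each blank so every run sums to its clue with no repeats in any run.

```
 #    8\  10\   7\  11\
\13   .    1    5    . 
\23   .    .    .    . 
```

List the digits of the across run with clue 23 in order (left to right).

Given what's placed, R1C1 must be 3 to fit the 13 across and 8 down.
R1C4 = 13 − 9 = 4 completes the 13 across.
R2C1 = 8 − 3 = 5 completes the 8 down.
R2C2 = 10 − 1 = 9 completes the 10 down.
R2C3 = 7 − 5 = 2 completes the 7 down.
R2C4 = 23 − 16 = 7 completes the 23 across.

5 9 2 7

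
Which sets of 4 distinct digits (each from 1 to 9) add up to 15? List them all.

{1,2,3,9}; {1,2,4,8}; {1,2,5,7}; {1,3,4,7}; {1,3,5,6}; {2,3,4,6}

4 distinct digits from 1–9 sum between 10 and 30.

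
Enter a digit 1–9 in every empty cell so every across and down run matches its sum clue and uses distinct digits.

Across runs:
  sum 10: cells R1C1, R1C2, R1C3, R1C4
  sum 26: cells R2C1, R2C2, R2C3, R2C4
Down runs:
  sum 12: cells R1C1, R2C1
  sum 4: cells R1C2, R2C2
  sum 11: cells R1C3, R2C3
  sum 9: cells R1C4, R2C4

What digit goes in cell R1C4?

10 in 4 cells must be {1,2,3,4}; 4 in 2 cells must be {1,3}.
Only 3 fits R2C2 under both its across sum 26 and down sum 4.
R1C2 = 4 − 3 = 1 completes the 4 down.
Nothing is forced directly, so branch on R2C4, whose candidates are 6 or 8. If R2C4 = 8: then R1C4 would have to be in {2,3,4} for the 10 across but in {1} for the 9 down — contradiction. So R2C4 = 6.
R1C4 = 9 − 6 = 3 completes the 9 down.

3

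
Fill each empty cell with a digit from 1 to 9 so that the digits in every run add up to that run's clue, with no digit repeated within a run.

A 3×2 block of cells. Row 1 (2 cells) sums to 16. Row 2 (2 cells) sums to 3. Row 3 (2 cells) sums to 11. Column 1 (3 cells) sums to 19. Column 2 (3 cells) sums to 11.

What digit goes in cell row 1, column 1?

9

16 in 2 cells must be {7,9}; 3 in 2 cells must be {1,2}.
The 16 across and the 11 down share only 7, so (1,2) = 7.
The 3 across and the 19 down share only 2, so (2,1) = 2.
(2,2) = 3 − 2 = 1 completes the 3 across.
(3,2) = 11 − 8 = 3 completes the 11 down.
(1,1) = 16 − 7 = 9 completes the 16 across.
(3,1) = 11 − 3 = 8 completes the 11 across.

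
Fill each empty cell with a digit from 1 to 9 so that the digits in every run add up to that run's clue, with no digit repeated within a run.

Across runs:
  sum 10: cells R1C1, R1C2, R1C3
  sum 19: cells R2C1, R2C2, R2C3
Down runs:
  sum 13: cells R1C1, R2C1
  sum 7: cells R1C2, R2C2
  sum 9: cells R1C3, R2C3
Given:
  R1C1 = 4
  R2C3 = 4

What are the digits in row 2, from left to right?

9, 6, 4

R1C3 = 9 − 4 = 5 completes the 9 down.
R2C1 = 13 − 4 = 9 completes the 13 down.
R2C2 = 19 − 13 = 6 completes the 19 across.
R1C2 = 10 − 9 = 1 completes the 10 across.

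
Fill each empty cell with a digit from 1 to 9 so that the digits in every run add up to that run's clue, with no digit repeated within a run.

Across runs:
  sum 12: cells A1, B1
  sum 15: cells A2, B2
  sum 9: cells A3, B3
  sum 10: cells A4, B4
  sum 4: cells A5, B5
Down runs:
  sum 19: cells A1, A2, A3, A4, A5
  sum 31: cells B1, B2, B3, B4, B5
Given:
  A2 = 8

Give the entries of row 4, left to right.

2 8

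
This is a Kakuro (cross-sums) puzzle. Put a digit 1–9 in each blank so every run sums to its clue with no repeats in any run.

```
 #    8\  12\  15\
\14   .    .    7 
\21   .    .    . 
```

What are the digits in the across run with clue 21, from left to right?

6 7 8

R2C3 = 15 − 7 = 8 completes the 15 down.
Nothing is forced directly, so branch on R2C1, whose candidates are 6 or 7. If R2C1 = 7: that forces R1C1 = 1, after which R1C2 would have to be in {6} for the 14 across but in {3,4,5,7,8,9} for the 12 down — contradiction. So R2C1 = 6.
R1C1 = 8 − 6 = 2 completes the 8 down.
R1C2 = 14 − 9 = 5 completes the 14 across.
R2C2 = 21 − 14 = 7 completes the 21 across.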